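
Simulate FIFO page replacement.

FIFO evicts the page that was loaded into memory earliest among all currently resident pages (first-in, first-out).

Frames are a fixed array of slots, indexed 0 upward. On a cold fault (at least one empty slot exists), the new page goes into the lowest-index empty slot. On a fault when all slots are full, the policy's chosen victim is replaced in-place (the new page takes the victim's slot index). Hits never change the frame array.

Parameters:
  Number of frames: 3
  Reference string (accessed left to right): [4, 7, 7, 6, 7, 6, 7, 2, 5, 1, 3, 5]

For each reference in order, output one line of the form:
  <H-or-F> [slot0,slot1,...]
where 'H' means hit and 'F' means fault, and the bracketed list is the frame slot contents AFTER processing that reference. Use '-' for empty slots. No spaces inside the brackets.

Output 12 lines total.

F [4,-,-]
F [4,7,-]
H [4,7,-]
F [4,7,6]
H [4,7,6]
H [4,7,6]
H [4,7,6]
F [2,7,6]
F [2,5,6]
F [2,5,1]
F [3,5,1]
H [3,5,1]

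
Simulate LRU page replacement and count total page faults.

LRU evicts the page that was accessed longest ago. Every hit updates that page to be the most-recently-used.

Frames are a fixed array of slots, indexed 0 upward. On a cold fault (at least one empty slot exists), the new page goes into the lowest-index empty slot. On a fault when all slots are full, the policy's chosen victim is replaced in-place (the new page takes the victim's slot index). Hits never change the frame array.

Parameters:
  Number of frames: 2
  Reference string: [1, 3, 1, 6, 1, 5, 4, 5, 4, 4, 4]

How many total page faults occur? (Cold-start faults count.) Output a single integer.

Answer: 5

Derivation:
Step 0: ref 1 → FAULT, frames=[1,-]
Step 1: ref 3 → FAULT, frames=[1,3]
Step 2: ref 1 → HIT, frames=[1,3]
Step 3: ref 6 → FAULT (evict 3), frames=[1,6]
Step 4: ref 1 → HIT, frames=[1,6]
Step 5: ref 5 → FAULT (evict 6), frames=[1,5]
Step 6: ref 4 → FAULT (evict 1), frames=[4,5]
Step 7: ref 5 → HIT, frames=[4,5]
Step 8: ref 4 → HIT, frames=[4,5]
Step 9: ref 4 → HIT, frames=[4,5]
Step 10: ref 4 → HIT, frames=[4,5]
Total faults: 5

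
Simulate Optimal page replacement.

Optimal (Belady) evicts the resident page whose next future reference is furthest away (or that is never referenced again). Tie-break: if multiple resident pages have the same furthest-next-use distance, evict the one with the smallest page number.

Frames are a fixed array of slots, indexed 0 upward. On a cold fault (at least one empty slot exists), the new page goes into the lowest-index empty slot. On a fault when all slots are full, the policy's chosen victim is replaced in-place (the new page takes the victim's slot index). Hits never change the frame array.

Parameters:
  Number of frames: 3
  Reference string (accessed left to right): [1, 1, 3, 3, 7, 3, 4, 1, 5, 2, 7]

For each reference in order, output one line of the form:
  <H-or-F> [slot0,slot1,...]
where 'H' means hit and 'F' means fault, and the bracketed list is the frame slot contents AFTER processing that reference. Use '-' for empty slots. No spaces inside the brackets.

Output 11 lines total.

F [1,-,-]
H [1,-,-]
F [1,3,-]
H [1,3,-]
F [1,3,7]
H [1,3,7]
F [1,4,7]
H [1,4,7]
F [5,4,7]
F [5,2,7]
H [5,2,7]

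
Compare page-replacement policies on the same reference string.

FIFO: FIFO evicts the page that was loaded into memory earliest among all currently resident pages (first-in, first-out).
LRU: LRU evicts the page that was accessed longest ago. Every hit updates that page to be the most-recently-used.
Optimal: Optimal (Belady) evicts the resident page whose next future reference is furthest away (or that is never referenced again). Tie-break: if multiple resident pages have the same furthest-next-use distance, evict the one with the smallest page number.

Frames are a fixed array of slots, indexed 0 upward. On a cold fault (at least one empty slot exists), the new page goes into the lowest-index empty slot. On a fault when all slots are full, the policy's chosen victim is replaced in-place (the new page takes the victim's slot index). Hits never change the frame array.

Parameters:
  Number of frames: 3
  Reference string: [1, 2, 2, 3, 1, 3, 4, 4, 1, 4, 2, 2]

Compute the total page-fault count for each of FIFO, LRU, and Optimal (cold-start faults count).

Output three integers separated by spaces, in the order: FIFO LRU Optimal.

Answer: 6 5 4

Derivation:
--- FIFO ---
  step 0: ref 1 -> FAULT, frames=[1,-,-] (faults so far: 1)
  step 1: ref 2 -> FAULT, frames=[1,2,-] (faults so far: 2)
  step 2: ref 2 -> HIT, frames=[1,2,-] (faults so far: 2)
  step 3: ref 3 -> FAULT, frames=[1,2,3] (faults so far: 3)
  step 4: ref 1 -> HIT, frames=[1,2,3] (faults so far: 3)
  step 5: ref 3 -> HIT, frames=[1,2,3] (faults so far: 3)
  step 6: ref 4 -> FAULT, evict 1, frames=[4,2,3] (faults so far: 4)
  step 7: ref 4 -> HIT, frames=[4,2,3] (faults so far: 4)
  step 8: ref 1 -> FAULT, evict 2, frames=[4,1,3] (faults so far: 5)
  step 9: ref 4 -> HIT, frames=[4,1,3] (faults so far: 5)
  step 10: ref 2 -> FAULT, evict 3, frames=[4,1,2] (faults so far: 6)
  step 11: ref 2 -> HIT, frames=[4,1,2] (faults so far: 6)
  FIFO total faults: 6
--- LRU ---
  step 0: ref 1 -> FAULT, frames=[1,-,-] (faults so far: 1)
  step 1: ref 2 -> FAULT, frames=[1,2,-] (faults so far: 2)
  step 2: ref 2 -> HIT, frames=[1,2,-] (faults so far: 2)
  step 3: ref 3 -> FAULT, frames=[1,2,3] (faults so far: 3)
  step 4: ref 1 -> HIT, frames=[1,2,3] (faults so far: 3)
  step 5: ref 3 -> HIT, frames=[1,2,3] (faults so far: 3)
  step 6: ref 4 -> FAULT, evict 2, frames=[1,4,3] (faults so far: 4)
  step 7: ref 4 -> HIT, frames=[1,4,3] (faults so far: 4)
  step 8: ref 1 -> HIT, frames=[1,4,3] (faults so far: 4)
  step 9: ref 4 -> HIT, frames=[1,4,3] (faults so far: 4)
  step 10: ref 2 -> FAULT, evict 3, frames=[1,4,2] (faults so far: 5)
  step 11: ref 2 -> HIT, frames=[1,4,2] (faults so far: 5)
  LRU total faults: 5
--- Optimal ---
  step 0: ref 1 -> FAULT, frames=[1,-,-] (faults so far: 1)
  step 1: ref 2 -> FAULT, frames=[1,2,-] (faults so far: 2)
  step 2: ref 2 -> HIT, frames=[1,2,-] (faults so far: 2)
  step 3: ref 3 -> FAULT, frames=[1,2,3] (faults so far: 3)
  step 4: ref 1 -> HIT, frames=[1,2,3] (faults so far: 3)
  step 5: ref 3 -> HIT, frames=[1,2,3] (faults so far: 3)
  step 6: ref 4 -> FAULT, evict 3, frames=[1,2,4] (faults so far: 4)
  step 7: ref 4 -> HIT, frames=[1,2,4] (faults so far: 4)
  step 8: ref 1 -> HIT, frames=[1,2,4] (faults so far: 4)
  step 9: ref 4 -> HIT, frames=[1,2,4] (faults so far: 4)
  step 10: ref 2 -> HIT, frames=[1,2,4] (faults so far: 4)
  step 11: ref 2 -> HIT, frames=[1,2,4] (faults so far: 4)
  Optimal total faults: 4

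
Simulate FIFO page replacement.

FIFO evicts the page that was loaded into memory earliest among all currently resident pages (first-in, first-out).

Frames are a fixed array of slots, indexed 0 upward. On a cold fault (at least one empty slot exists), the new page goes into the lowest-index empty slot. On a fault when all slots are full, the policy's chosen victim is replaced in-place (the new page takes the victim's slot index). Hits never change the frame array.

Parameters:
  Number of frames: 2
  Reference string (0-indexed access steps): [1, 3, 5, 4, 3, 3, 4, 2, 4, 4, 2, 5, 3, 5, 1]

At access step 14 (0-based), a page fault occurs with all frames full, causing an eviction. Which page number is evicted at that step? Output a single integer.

Step 0: ref 1 -> FAULT, frames=[1,-]
Step 1: ref 3 -> FAULT, frames=[1,3]
Step 2: ref 5 -> FAULT, evict 1, frames=[5,3]
Step 3: ref 4 -> FAULT, evict 3, frames=[5,4]
Step 4: ref 3 -> FAULT, evict 5, frames=[3,4]
Step 5: ref 3 -> HIT, frames=[3,4]
Step 6: ref 4 -> HIT, frames=[3,4]
Step 7: ref 2 -> FAULT, evict 4, frames=[3,2]
Step 8: ref 4 -> FAULT, evict 3, frames=[4,2]
Step 9: ref 4 -> HIT, frames=[4,2]
Step 10: ref 2 -> HIT, frames=[4,2]
Step 11: ref 5 -> FAULT, evict 2, frames=[4,5]
Step 12: ref 3 -> FAULT, evict 4, frames=[3,5]
Step 13: ref 5 -> HIT, frames=[3,5]
Step 14: ref 1 -> FAULT, evict 5, frames=[3,1]
At step 14: evicted page 5

Answer: 5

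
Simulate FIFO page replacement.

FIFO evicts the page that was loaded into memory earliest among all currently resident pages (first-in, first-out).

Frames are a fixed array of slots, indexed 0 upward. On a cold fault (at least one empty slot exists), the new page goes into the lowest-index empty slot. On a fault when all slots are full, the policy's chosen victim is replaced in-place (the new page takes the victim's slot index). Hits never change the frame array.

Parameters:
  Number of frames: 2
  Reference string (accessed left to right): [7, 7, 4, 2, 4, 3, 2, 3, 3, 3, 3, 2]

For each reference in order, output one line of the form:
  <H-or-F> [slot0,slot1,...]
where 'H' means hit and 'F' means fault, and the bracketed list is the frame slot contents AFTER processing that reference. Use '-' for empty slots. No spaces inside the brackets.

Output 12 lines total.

F [7,-]
H [7,-]
F [7,4]
F [2,4]
H [2,4]
F [2,3]
H [2,3]
H [2,3]
H [2,3]
H [2,3]
H [2,3]
H [2,3]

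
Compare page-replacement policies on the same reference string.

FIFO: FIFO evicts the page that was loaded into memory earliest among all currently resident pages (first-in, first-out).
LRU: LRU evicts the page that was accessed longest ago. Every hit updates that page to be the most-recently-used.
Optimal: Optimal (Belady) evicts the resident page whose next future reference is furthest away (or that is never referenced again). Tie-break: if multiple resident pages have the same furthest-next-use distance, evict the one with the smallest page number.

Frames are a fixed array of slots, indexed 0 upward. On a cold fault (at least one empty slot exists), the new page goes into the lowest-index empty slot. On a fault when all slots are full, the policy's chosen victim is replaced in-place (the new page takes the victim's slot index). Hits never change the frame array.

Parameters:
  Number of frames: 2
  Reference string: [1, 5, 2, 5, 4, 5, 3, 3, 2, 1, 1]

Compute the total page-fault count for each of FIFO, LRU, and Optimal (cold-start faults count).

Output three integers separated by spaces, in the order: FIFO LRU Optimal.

Answer: 8 7 7

Derivation:
--- FIFO ---
  step 0: ref 1 -> FAULT, frames=[1,-] (faults so far: 1)
  step 1: ref 5 -> FAULT, frames=[1,5] (faults so far: 2)
  step 2: ref 2 -> FAULT, evict 1, frames=[2,5] (faults so far: 3)
  step 3: ref 5 -> HIT, frames=[2,5] (faults so far: 3)
  step 4: ref 4 -> FAULT, evict 5, frames=[2,4] (faults so far: 4)
  step 5: ref 5 -> FAULT, evict 2, frames=[5,4] (faults so far: 5)
  step 6: ref 3 -> FAULT, evict 4, frames=[5,3] (faults so far: 6)
  step 7: ref 3 -> HIT, frames=[5,3] (faults so far: 6)
  step 8: ref 2 -> FAULT, evict 5, frames=[2,3] (faults so far: 7)
  step 9: ref 1 -> FAULT, evict 3, frames=[2,1] (faults so far: 8)
  step 10: ref 1 -> HIT, frames=[2,1] (faults so far: 8)
  FIFO total faults: 8
--- LRU ---
  step 0: ref 1 -> FAULT, frames=[1,-] (faults so far: 1)
  step 1: ref 5 -> FAULT, frames=[1,5] (faults so far: 2)
  step 2: ref 2 -> FAULT, evict 1, frames=[2,5] (faults so far: 3)
  step 3: ref 5 -> HIT, frames=[2,5] (faults so far: 3)
  step 4: ref 4 -> FAULT, evict 2, frames=[4,5] (faults so far: 4)
  step 5: ref 5 -> HIT, frames=[4,5] (faults so far: 4)
  step 6: ref 3 -> FAULT, evict 4, frames=[3,5] (faults so far: 5)
  step 7: ref 3 -> HIT, frames=[3,5] (faults so far: 5)
  step 8: ref 2 -> FAULT, evict 5, frames=[3,2] (faults so far: 6)
  step 9: ref 1 -> FAULT, evict 3, frames=[1,2] (faults so far: 7)
  step 10: ref 1 -> HIT, frames=[1,2] (faults so far: 7)
  LRU total faults: 7
--- Optimal ---
  step 0: ref 1 -> FAULT, frames=[1,-] (faults so far: 1)
  step 1: ref 5 -> FAULT, frames=[1,5] (faults so far: 2)
  step 2: ref 2 -> FAULT, evict 1, frames=[2,5] (faults so far: 3)
  step 3: ref 5 -> HIT, frames=[2,5] (faults so far: 3)
  step 4: ref 4 -> FAULT, evict 2, frames=[4,5] (faults so far: 4)
  step 5: ref 5 -> HIT, frames=[4,5] (faults so far: 4)
  step 6: ref 3 -> FAULT, evict 4, frames=[3,5] (faults so far: 5)
  step 7: ref 3 -> HIT, frames=[3,5] (faults so far: 5)
  step 8: ref 2 -> FAULT, evict 3, frames=[2,5] (faults so far: 6)
  step 9: ref 1 -> FAULT, evict 2, frames=[1,5] (faults so far: 7)
  step 10: ref 1 -> HIT, frames=[1,5] (faults so far: 7)
  Optimal total faults: 7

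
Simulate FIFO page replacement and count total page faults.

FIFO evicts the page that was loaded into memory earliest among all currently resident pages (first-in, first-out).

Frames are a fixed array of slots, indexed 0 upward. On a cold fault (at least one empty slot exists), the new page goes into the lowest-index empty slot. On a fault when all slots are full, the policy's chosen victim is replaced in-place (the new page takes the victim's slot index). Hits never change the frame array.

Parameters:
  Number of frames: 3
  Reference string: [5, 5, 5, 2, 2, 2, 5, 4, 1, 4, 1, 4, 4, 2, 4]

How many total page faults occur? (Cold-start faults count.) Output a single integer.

Step 0: ref 5 → FAULT, frames=[5,-,-]
Step 1: ref 5 → HIT, frames=[5,-,-]
Step 2: ref 5 → HIT, frames=[5,-,-]
Step 3: ref 2 → FAULT, frames=[5,2,-]
Step 4: ref 2 → HIT, frames=[5,2,-]
Step 5: ref 2 → HIT, frames=[5,2,-]
Step 6: ref 5 → HIT, frames=[5,2,-]
Step 7: ref 4 → FAULT, frames=[5,2,4]
Step 8: ref 1 → FAULT (evict 5), frames=[1,2,4]
Step 9: ref 4 → HIT, frames=[1,2,4]
Step 10: ref 1 → HIT, frames=[1,2,4]
Step 11: ref 4 → HIT, frames=[1,2,4]
Step 12: ref 4 → HIT, frames=[1,2,4]
Step 13: ref 2 → HIT, frames=[1,2,4]
Step 14: ref 4 → HIT, frames=[1,2,4]
Total faults: 4

Answer: 4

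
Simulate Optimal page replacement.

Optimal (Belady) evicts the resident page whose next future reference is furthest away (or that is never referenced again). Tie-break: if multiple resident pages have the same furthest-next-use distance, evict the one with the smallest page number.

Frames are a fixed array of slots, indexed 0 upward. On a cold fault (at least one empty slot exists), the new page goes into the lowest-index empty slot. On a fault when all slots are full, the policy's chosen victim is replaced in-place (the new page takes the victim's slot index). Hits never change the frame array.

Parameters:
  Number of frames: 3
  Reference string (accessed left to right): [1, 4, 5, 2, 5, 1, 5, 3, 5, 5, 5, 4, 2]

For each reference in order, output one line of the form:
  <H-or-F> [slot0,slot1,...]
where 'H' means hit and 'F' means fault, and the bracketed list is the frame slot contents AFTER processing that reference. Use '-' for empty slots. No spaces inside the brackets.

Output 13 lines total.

F [1,-,-]
F [1,4,-]
F [1,4,5]
F [1,2,5]
H [1,2,5]
H [1,2,5]
H [1,2,5]
F [3,2,5]
H [3,2,5]
H [3,2,5]
H [3,2,5]
F [4,2,5]
H [4,2,5]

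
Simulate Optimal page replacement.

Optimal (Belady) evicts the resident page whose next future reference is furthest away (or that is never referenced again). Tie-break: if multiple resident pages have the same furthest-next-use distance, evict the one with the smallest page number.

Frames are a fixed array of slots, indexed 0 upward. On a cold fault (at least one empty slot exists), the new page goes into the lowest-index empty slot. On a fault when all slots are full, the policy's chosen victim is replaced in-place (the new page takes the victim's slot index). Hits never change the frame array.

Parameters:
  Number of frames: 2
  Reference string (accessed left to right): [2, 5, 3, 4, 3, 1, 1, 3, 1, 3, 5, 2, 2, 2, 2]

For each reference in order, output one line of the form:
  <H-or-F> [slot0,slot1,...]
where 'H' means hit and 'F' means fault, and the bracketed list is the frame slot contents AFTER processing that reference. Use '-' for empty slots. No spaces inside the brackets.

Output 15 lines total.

F [2,-]
F [2,5]
F [3,5]
F [3,4]
H [3,4]
F [3,1]
H [3,1]
H [3,1]
H [3,1]
H [3,1]
F [3,5]
F [2,5]
H [2,5]
H [2,5]
H [2,5]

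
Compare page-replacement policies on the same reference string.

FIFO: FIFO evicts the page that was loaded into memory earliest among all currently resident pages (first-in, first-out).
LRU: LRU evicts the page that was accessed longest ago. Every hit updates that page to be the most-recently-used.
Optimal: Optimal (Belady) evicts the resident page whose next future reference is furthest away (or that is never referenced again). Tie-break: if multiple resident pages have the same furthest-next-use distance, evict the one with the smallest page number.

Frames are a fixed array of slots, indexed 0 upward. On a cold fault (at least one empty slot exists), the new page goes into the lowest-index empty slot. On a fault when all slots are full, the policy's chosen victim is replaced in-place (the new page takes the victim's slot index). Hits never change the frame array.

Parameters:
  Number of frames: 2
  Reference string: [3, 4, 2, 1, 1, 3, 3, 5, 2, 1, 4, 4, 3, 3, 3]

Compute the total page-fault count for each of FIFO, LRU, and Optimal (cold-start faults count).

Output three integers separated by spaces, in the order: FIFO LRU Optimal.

--- FIFO ---
  step 0: ref 3 -> FAULT, frames=[3,-] (faults so far: 1)
  step 1: ref 4 -> FAULT, frames=[3,4] (faults so far: 2)
  step 2: ref 2 -> FAULT, evict 3, frames=[2,4] (faults so far: 3)
  step 3: ref 1 -> FAULT, evict 4, frames=[2,1] (faults so far: 4)
  step 4: ref 1 -> HIT, frames=[2,1] (faults so far: 4)
  step 5: ref 3 -> FAULT, evict 2, frames=[3,1] (faults so far: 5)
  step 6: ref 3 -> HIT, frames=[3,1] (faults so far: 5)
  step 7: ref 5 -> FAULT, evict 1, frames=[3,5] (faults so far: 6)
  step 8: ref 2 -> FAULT, evict 3, frames=[2,5] (faults so far: 7)
  step 9: ref 1 -> FAULT, evict 5, frames=[2,1] (faults so far: 8)
  step 10: ref 4 -> FAULT, evict 2, frames=[4,1] (faults so far: 9)
  step 11: ref 4 -> HIT, frames=[4,1] (faults so far: 9)
  step 12: ref 3 -> FAULT, evict 1, frames=[4,3] (faults so far: 10)
  step 13: ref 3 -> HIT, frames=[4,3] (faults so far: 10)
  step 14: ref 3 -> HIT, frames=[4,3] (faults so far: 10)
  FIFO total faults: 10
--- LRU ---
  step 0: ref 3 -> FAULT, frames=[3,-] (faults so far: 1)
  step 1: ref 4 -> FAULT, frames=[3,4] (faults so far: 2)
  step 2: ref 2 -> FAULT, evict 3, frames=[2,4] (faults so far: 3)
  step 3: ref 1 -> FAULT, evict 4, frames=[2,1] (faults so far: 4)
  step 4: ref 1 -> HIT, frames=[2,1] (faults so far: 4)
  step 5: ref 3 -> FAULT, evict 2, frames=[3,1] (faults so far: 5)
  step 6: ref 3 -> HIT, frames=[3,1] (faults so far: 5)
  step 7: ref 5 -> FAULT, evict 1, frames=[3,5] (faults so far: 6)
  step 8: ref 2 -> FAULT, evict 3, frames=[2,5] (faults so far: 7)
  step 9: ref 1 -> FAULT, evict 5, frames=[2,1] (faults so far: 8)
  step 10: ref 4 -> FAULT, evict 2, frames=[4,1] (faults so far: 9)
  step 11: ref 4 -> HIT, frames=[4,1] (faults so far: 9)
  step 12: ref 3 -> FAULT, evict 1, frames=[4,3] (faults so far: 10)
  step 13: ref 3 -> HIT, frames=[4,3] (faults so far: 10)
  step 14: ref 3 -> HIT, frames=[4,3] (faults so far: 10)
  LRU total faults: 10
--- Optimal ---
  step 0: ref 3 -> FAULT, frames=[3,-] (faults so far: 1)
  step 1: ref 4 -> FAULT, frames=[3,4] (faults so far: 2)
  step 2: ref 2 -> FAULT, evict 4, frames=[3,2] (faults so far: 3)
  step 3: ref 1 -> FAULT, evict 2, frames=[3,1] (faults so far: 4)
  step 4: ref 1 -> HIT, frames=[3,1] (faults so far: 4)
  step 5: ref 3 -> HIT, frames=[3,1] (faults so far: 4)
  step 6: ref 3 -> HIT, frames=[3,1] (faults so far: 4)
  step 7: ref 5 -> FAULT, evict 3, frames=[5,1] (faults so far: 5)
  step 8: ref 2 -> FAULT, evict 5, frames=[2,1] (faults so far: 6)
  step 9: ref 1 -> HIT, frames=[2,1] (faults so far: 6)
  step 10: ref 4 -> FAULT, evict 1, frames=[2,4] (faults so far: 7)
  step 11: ref 4 -> HIT, frames=[2,4] (faults so far: 7)
  step 12: ref 3 -> FAULT, evict 2, frames=[3,4] (faults so far: 8)
  step 13: ref 3 -> HIT, frames=[3,4] (faults so far: 8)
  step 14: ref 3 -> HIT, frames=[3,4] (faults so far: 8)
  Optimal total faults: 8

Answer: 10 10 8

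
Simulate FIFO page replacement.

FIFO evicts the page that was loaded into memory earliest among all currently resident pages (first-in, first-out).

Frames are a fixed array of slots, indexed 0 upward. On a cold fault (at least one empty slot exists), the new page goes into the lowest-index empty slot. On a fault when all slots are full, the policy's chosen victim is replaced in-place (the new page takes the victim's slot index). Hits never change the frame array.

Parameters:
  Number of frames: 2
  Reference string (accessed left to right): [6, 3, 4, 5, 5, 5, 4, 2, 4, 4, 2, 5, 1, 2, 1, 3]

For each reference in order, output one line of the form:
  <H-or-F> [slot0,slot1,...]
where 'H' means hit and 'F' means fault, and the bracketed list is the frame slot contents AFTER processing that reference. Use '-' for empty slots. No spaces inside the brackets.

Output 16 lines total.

F [6,-]
F [6,3]
F [4,3]
F [4,5]
H [4,5]
H [4,5]
H [4,5]
F [2,5]
F [2,4]
H [2,4]
H [2,4]
F [5,4]
F [5,1]
F [2,1]
H [2,1]
F [2,3]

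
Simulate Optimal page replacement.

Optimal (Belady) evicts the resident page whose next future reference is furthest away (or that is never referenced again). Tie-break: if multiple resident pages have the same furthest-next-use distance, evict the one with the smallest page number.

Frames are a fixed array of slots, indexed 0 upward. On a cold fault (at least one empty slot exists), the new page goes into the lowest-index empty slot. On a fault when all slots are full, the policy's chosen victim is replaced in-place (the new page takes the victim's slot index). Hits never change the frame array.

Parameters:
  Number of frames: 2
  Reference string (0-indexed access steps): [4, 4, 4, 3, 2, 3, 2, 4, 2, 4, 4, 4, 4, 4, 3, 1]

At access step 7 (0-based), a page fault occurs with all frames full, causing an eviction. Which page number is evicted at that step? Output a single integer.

Answer: 3

Derivation:
Step 0: ref 4 -> FAULT, frames=[4,-]
Step 1: ref 4 -> HIT, frames=[4,-]
Step 2: ref 4 -> HIT, frames=[4,-]
Step 3: ref 3 -> FAULT, frames=[4,3]
Step 4: ref 2 -> FAULT, evict 4, frames=[2,3]
Step 5: ref 3 -> HIT, frames=[2,3]
Step 6: ref 2 -> HIT, frames=[2,3]
Step 7: ref 4 -> FAULT, evict 3, frames=[2,4]
At step 7: evicted page 3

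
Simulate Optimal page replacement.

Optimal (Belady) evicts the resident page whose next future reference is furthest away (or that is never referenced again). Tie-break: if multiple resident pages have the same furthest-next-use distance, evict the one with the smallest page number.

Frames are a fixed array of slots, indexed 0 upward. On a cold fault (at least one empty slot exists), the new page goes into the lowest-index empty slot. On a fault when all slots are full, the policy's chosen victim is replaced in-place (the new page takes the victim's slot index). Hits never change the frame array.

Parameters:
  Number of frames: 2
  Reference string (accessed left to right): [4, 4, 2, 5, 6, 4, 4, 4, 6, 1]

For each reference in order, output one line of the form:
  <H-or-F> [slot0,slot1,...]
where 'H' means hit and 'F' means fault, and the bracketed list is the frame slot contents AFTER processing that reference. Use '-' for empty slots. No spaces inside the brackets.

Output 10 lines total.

F [4,-]
H [4,-]
F [4,2]
F [4,5]
F [4,6]
H [4,6]
H [4,6]
H [4,6]
H [4,6]
F [1,6]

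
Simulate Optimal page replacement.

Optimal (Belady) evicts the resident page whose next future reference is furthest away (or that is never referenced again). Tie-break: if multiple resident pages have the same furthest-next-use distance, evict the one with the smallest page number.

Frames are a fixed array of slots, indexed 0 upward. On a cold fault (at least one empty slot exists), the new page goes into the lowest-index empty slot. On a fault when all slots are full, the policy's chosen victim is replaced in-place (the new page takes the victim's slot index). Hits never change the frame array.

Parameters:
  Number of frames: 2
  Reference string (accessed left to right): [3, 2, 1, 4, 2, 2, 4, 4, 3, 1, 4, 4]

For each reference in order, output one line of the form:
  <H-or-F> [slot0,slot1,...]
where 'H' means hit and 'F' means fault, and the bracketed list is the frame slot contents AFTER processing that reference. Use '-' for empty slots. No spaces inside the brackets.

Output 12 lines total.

F [3,-]
F [3,2]
F [1,2]
F [4,2]
H [4,2]
H [4,2]
H [4,2]
H [4,2]
F [4,3]
F [4,1]
H [4,1]
H [4,1]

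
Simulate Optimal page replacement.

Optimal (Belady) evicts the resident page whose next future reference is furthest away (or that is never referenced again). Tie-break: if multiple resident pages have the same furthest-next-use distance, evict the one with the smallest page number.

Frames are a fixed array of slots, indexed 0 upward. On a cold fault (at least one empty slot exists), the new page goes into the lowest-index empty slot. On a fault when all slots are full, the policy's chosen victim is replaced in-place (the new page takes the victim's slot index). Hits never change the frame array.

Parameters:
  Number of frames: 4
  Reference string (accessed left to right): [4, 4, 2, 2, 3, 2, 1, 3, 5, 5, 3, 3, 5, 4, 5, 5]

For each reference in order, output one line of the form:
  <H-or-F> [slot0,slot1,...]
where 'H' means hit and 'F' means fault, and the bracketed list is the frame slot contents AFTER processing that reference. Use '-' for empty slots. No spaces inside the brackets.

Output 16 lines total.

F [4,-,-,-]
H [4,-,-,-]
F [4,2,-,-]
H [4,2,-,-]
F [4,2,3,-]
H [4,2,3,-]
F [4,2,3,1]
H [4,2,3,1]
F [4,2,3,5]
H [4,2,3,5]
H [4,2,3,5]
H [4,2,3,5]
H [4,2,3,5]
H [4,2,3,5]
H [4,2,3,5]
H [4,2,3,5]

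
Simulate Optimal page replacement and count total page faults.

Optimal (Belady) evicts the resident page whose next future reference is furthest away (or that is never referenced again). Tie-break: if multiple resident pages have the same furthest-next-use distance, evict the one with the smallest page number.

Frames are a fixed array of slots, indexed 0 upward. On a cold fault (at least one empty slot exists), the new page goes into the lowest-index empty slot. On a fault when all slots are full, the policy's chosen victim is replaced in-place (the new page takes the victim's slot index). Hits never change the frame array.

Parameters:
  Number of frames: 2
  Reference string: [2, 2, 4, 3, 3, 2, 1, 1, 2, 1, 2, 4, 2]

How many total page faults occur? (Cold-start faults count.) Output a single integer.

Answer: 5

Derivation:
Step 0: ref 2 → FAULT, frames=[2,-]
Step 1: ref 2 → HIT, frames=[2,-]
Step 2: ref 4 → FAULT, frames=[2,4]
Step 3: ref 3 → FAULT (evict 4), frames=[2,3]
Step 4: ref 3 → HIT, frames=[2,3]
Step 5: ref 2 → HIT, frames=[2,3]
Step 6: ref 1 → FAULT (evict 3), frames=[2,1]
Step 7: ref 1 → HIT, frames=[2,1]
Step 8: ref 2 → HIT, frames=[2,1]
Step 9: ref 1 → HIT, frames=[2,1]
Step 10: ref 2 → HIT, frames=[2,1]
Step 11: ref 4 → FAULT (evict 1), frames=[2,4]
Step 12: ref 2 → HIT, frames=[2,4]
Total faults: 5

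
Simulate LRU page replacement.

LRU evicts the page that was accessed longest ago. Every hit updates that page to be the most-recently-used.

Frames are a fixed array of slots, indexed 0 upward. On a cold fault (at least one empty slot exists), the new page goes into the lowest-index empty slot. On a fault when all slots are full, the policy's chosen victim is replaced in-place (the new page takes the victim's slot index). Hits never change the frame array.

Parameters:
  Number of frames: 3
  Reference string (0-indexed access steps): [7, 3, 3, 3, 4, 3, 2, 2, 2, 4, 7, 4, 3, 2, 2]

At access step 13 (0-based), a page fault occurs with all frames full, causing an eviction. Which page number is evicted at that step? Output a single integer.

Step 0: ref 7 -> FAULT, frames=[7,-,-]
Step 1: ref 3 -> FAULT, frames=[7,3,-]
Step 2: ref 3 -> HIT, frames=[7,3,-]
Step 3: ref 3 -> HIT, frames=[7,3,-]
Step 4: ref 4 -> FAULT, frames=[7,3,4]
Step 5: ref 3 -> HIT, frames=[7,3,4]
Step 6: ref 2 -> FAULT, evict 7, frames=[2,3,4]
Step 7: ref 2 -> HIT, frames=[2,3,4]
Step 8: ref 2 -> HIT, frames=[2,3,4]
Step 9: ref 4 -> HIT, frames=[2,3,4]
Step 10: ref 7 -> FAULT, evict 3, frames=[2,7,4]
Step 11: ref 4 -> HIT, frames=[2,7,4]
Step 12: ref 3 -> FAULT, evict 2, frames=[3,7,4]
Step 13: ref 2 -> FAULT, evict 7, frames=[3,2,4]
At step 13: evicted page 7

Answer: 7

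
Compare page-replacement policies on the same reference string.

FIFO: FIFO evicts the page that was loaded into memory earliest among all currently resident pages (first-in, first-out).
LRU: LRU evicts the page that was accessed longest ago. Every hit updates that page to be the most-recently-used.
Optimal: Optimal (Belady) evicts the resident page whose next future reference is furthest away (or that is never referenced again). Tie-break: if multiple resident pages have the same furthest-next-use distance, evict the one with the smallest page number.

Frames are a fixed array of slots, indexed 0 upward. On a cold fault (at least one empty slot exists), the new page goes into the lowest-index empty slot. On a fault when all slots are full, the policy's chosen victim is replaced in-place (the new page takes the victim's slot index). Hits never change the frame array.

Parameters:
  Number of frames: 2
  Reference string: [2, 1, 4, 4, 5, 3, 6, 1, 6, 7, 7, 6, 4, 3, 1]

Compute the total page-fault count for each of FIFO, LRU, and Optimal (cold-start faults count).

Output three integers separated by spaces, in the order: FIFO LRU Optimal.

Answer: 12 11 10

Derivation:
--- FIFO ---
  step 0: ref 2 -> FAULT, frames=[2,-] (faults so far: 1)
  step 1: ref 1 -> FAULT, frames=[2,1] (faults so far: 2)
  step 2: ref 4 -> FAULT, evict 2, frames=[4,1] (faults so far: 3)
  step 3: ref 4 -> HIT, frames=[4,1] (faults so far: 3)
  step 4: ref 5 -> FAULT, evict 1, frames=[4,5] (faults so far: 4)
  step 5: ref 3 -> FAULT, evict 4, frames=[3,5] (faults so far: 5)
  step 6: ref 6 -> FAULT, evict 5, frames=[3,6] (faults so far: 6)
  step 7: ref 1 -> FAULT, evict 3, frames=[1,6] (faults so far: 7)
  step 8: ref 6 -> HIT, frames=[1,6] (faults so far: 7)
  step 9: ref 7 -> FAULT, evict 6, frames=[1,7] (faults so far: 8)
  step 10: ref 7 -> HIT, frames=[1,7] (faults so far: 8)
  step 11: ref 6 -> FAULT, evict 1, frames=[6,7] (faults so far: 9)
  step 12: ref 4 -> FAULT, evict 7, frames=[6,4] (faults so far: 10)
  step 13: ref 3 -> FAULT, evict 6, frames=[3,4] (faults so far: 11)
  step 14: ref 1 -> FAULT, evict 4, frames=[3,1] (faults so far: 12)
  FIFO total faults: 12
--- LRU ---
  step 0: ref 2 -> FAULT, frames=[2,-] (faults so far: 1)
  step 1: ref 1 -> FAULT, frames=[2,1] (faults so far: 2)
  step 2: ref 4 -> FAULT, evict 2, frames=[4,1] (faults so far: 3)
  step 3: ref 4 -> HIT, frames=[4,1] (faults so far: 3)
  step 4: ref 5 -> FAULT, evict 1, frames=[4,5] (faults so far: 4)
  step 5: ref 3 -> FAULT, evict 4, frames=[3,5] (faults so far: 5)
  step 6: ref 6 -> FAULT, evict 5, frames=[3,6] (faults so far: 6)
  step 7: ref 1 -> FAULT, evict 3, frames=[1,6] (faults so far: 7)
  step 8: ref 6 -> HIT, frames=[1,6] (faults so far: 7)
  step 9: ref 7 -> FAULT, evict 1, frames=[7,6] (faults so far: 8)
  step 10: ref 7 -> HIT, frames=[7,6] (faults so far: 8)
  step 11: ref 6 -> HIT, frames=[7,6] (faults so far: 8)
  step 12: ref 4 -> FAULT, evict 7, frames=[4,6] (faults so far: 9)
  step 13: ref 3 -> FAULT, evict 6, frames=[4,3] (faults so far: 10)
  step 14: ref 1 -> FAULT, evict 4, frames=[1,3] (faults so far: 11)
  LRU total faults: 11
--- Optimal ---
  step 0: ref 2 -> FAULT, frames=[2,-] (faults so far: 1)
  step 1: ref 1 -> FAULT, frames=[2,1] (faults so far: 2)
  step 2: ref 4 -> FAULT, evict 2, frames=[4,1] (faults so far: 3)
  step 3: ref 4 -> HIT, frames=[4,1] (faults so far: 3)
  step 4: ref 5 -> FAULT, evict 4, frames=[5,1] (faults so far: 4)
  step 5: ref 3 -> FAULT, evict 5, frames=[3,1] (faults so far: 5)
  step 6: ref 6 -> FAULT, evict 3, frames=[6,1] (faults so far: 6)
  step 7: ref 1 -> HIT, frames=[6,1] (faults so far: 6)
  step 8: ref 6 -> HIT, frames=[6,1] (faults so far: 6)
  step 9: ref 7 -> FAULT, evict 1, frames=[6,7] (faults so far: 7)
  step 10: ref 7 -> HIT, frames=[6,7] (faults so far: 7)
  step 11: ref 6 -> HIT, frames=[6,7] (faults so far: 7)
  step 12: ref 4 -> FAULT, evict 6, frames=[4,7] (faults so far: 8)
  step 13: ref 3 -> FAULT, evict 4, frames=[3,7] (faults so far: 9)
  step 14: ref 1 -> FAULT, evict 3, frames=[1,7] (faults so far: 10)
  Optimal total faults: 10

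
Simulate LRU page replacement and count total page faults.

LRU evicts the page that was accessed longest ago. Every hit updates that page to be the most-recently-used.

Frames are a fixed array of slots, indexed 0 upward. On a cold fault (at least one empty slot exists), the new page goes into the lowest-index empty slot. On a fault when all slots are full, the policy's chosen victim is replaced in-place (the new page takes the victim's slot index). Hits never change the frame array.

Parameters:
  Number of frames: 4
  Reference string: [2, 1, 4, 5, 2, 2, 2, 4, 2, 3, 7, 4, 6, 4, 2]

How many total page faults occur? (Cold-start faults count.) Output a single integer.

Answer: 8

Derivation:
Step 0: ref 2 → FAULT, frames=[2,-,-,-]
Step 1: ref 1 → FAULT, frames=[2,1,-,-]
Step 2: ref 4 → FAULT, frames=[2,1,4,-]
Step 3: ref 5 → FAULT, frames=[2,1,4,5]
Step 4: ref 2 → HIT, frames=[2,1,4,5]
Step 5: ref 2 → HIT, frames=[2,1,4,5]
Step 6: ref 2 → HIT, frames=[2,1,4,5]
Step 7: ref 4 → HIT, frames=[2,1,4,5]
Step 8: ref 2 → HIT, frames=[2,1,4,5]
Step 9: ref 3 → FAULT (evict 1), frames=[2,3,4,5]
Step 10: ref 7 → FAULT (evict 5), frames=[2,3,4,7]
Step 11: ref 4 → HIT, frames=[2,3,4,7]
Step 12: ref 6 → FAULT (evict 2), frames=[6,3,4,7]
Step 13: ref 4 → HIT, frames=[6,3,4,7]
Step 14: ref 2 → FAULT (evict 3), frames=[6,2,4,7]
Total faults: 8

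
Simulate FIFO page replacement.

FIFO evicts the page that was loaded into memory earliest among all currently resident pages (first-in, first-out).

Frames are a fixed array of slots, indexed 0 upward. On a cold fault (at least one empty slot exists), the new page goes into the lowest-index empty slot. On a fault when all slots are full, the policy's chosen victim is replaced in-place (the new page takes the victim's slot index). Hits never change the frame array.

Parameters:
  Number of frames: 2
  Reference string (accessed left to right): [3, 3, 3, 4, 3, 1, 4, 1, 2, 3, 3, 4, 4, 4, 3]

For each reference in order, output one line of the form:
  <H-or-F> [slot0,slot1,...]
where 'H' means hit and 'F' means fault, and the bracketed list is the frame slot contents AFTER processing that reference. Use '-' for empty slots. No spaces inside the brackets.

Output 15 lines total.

F [3,-]
H [3,-]
H [3,-]
F [3,4]
H [3,4]
F [1,4]
H [1,4]
H [1,4]
F [1,2]
F [3,2]
H [3,2]
F [3,4]
H [3,4]
H [3,4]
H [3,4]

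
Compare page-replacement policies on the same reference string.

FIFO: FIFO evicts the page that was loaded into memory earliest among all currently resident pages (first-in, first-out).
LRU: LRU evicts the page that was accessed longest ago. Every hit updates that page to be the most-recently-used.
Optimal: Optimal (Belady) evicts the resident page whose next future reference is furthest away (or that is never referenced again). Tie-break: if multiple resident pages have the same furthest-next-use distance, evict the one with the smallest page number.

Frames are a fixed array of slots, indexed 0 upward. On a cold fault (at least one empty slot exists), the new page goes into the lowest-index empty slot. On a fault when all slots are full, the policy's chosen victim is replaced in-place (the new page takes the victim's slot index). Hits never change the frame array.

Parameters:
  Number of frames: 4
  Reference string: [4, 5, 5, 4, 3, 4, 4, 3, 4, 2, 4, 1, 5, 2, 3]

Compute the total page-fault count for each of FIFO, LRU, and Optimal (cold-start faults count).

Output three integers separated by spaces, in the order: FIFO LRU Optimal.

--- FIFO ---
  step 0: ref 4 -> FAULT, frames=[4,-,-,-] (faults so far: 1)
  step 1: ref 5 -> FAULT, frames=[4,5,-,-] (faults so far: 2)
  step 2: ref 5 -> HIT, frames=[4,5,-,-] (faults so far: 2)
  step 3: ref 4 -> HIT, frames=[4,5,-,-] (faults so far: 2)
  step 4: ref 3 -> FAULT, frames=[4,5,3,-] (faults so far: 3)
  step 5: ref 4 -> HIT, frames=[4,5,3,-] (faults so far: 3)
  step 6: ref 4 -> HIT, frames=[4,5,3,-] (faults so far: 3)
  step 7: ref 3 -> HIT, frames=[4,5,3,-] (faults so far: 3)
  step 8: ref 4 -> HIT, frames=[4,5,3,-] (faults so far: 3)
  step 9: ref 2 -> FAULT, frames=[4,5,3,2] (faults so far: 4)
  step 10: ref 4 -> HIT, frames=[4,5,3,2] (faults so far: 4)
  step 11: ref 1 -> FAULT, evict 4, frames=[1,5,3,2] (faults so far: 5)
  step 12: ref 5 -> HIT, frames=[1,5,3,2] (faults so far: 5)
  step 13: ref 2 -> HIT, frames=[1,5,3,2] (faults so far: 5)
  step 14: ref 3 -> HIT, frames=[1,5,3,2] (faults so far: 5)
  FIFO total faults: 5
--- LRU ---
  step 0: ref 4 -> FAULT, frames=[4,-,-,-] (faults so far: 1)
  step 1: ref 5 -> FAULT, frames=[4,5,-,-] (faults so far: 2)
  step 2: ref 5 -> HIT, frames=[4,5,-,-] (faults so far: 2)
  step 3: ref 4 -> HIT, frames=[4,5,-,-] (faults so far: 2)
  step 4: ref 3 -> FAULT, frames=[4,5,3,-] (faults so far: 3)
  step 5: ref 4 -> HIT, frames=[4,5,3,-] (faults so far: 3)
  step 6: ref 4 -> HIT, frames=[4,5,3,-] (faults so far: 3)
  step 7: ref 3 -> HIT, frames=[4,5,3,-] (faults so far: 3)
  step 8: ref 4 -> HIT, frames=[4,5,3,-] (faults so far: 3)
  step 9: ref 2 -> FAULT, frames=[4,5,3,2] (faults so far: 4)
  step 10: ref 4 -> HIT, frames=[4,5,3,2] (faults so far: 4)
  step 11: ref 1 -> FAULT, evict 5, frames=[4,1,3,2] (faults so far: 5)
  step 12: ref 5 -> FAULT, evict 3, frames=[4,1,5,2] (faults so far: 6)
  step 13: ref 2 -> HIT, frames=[4,1,5,2] (faults so far: 6)
  step 14: ref 3 -> FAULT, evict 4, frames=[3,1,5,2] (faults so far: 7)
  LRU total faults: 7
--- Optimal ---
  step 0: ref 4 -> FAULT, frames=[4,-,-,-] (faults so far: 1)
  step 1: ref 5 -> FAULT, frames=[4,5,-,-] (faults so far: 2)
  step 2: ref 5 -> HIT, frames=[4,5,-,-] (faults so far: 2)
  step 3: ref 4 -> HIT, frames=[4,5,-,-] (faults so far: 2)
  step 4: ref 3 -> FAULT, frames=[4,5,3,-] (faults so far: 3)
  step 5: ref 4 -> HIT, frames=[4,5,3,-] (faults so far: 3)
  step 6: ref 4 -> HIT, frames=[4,5,3,-] (faults so far: 3)
  step 7: ref 3 -> HIT, frames=[4,5,3,-] (faults so far: 3)
  step 8: ref 4 -> HIT, frames=[4,5,3,-] (faults so far: 3)
  step 9: ref 2 -> FAULT, frames=[4,5,3,2] (faults so far: 4)
  step 10: ref 4 -> HIT, frames=[4,5,3,2] (faults so far: 4)
  step 11: ref 1 -> FAULT, evict 4, frames=[1,5,3,2] (faults so far: 5)
  step 12: ref 5 -> HIT, frames=[1,5,3,2] (faults so far: 5)
  step 13: ref 2 -> HIT, frames=[1,5,3,2] (faults so far: 5)
  step 14: ref 3 -> HIT, frames=[1,5,3,2] (faults so far: 5)
  Optimal total faults: 5

Answer: 5 7 5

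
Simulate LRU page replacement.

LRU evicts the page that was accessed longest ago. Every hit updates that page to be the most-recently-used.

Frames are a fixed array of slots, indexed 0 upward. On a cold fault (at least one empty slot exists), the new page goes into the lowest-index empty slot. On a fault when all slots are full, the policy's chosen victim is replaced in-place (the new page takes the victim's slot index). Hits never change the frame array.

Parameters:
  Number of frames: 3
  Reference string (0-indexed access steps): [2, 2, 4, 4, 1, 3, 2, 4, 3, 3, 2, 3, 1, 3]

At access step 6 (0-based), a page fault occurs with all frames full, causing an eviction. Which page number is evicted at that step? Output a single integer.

Step 0: ref 2 -> FAULT, frames=[2,-,-]
Step 1: ref 2 -> HIT, frames=[2,-,-]
Step 2: ref 4 -> FAULT, frames=[2,4,-]
Step 3: ref 4 -> HIT, frames=[2,4,-]
Step 4: ref 1 -> FAULT, frames=[2,4,1]
Step 5: ref 3 -> FAULT, evict 2, frames=[3,4,1]
Step 6: ref 2 -> FAULT, evict 4, frames=[3,2,1]
At step 6: evicted page 4

Answer: 4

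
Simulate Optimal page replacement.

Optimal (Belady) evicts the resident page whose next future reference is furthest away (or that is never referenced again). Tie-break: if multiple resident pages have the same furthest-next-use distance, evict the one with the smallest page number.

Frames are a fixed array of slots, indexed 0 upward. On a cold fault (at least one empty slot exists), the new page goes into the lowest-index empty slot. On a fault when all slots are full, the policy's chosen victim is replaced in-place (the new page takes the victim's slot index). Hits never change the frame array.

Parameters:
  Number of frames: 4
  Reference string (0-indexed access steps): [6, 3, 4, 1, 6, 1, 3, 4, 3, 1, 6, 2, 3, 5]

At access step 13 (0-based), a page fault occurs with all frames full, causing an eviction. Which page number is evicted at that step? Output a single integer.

Step 0: ref 6 -> FAULT, frames=[6,-,-,-]
Step 1: ref 3 -> FAULT, frames=[6,3,-,-]
Step 2: ref 4 -> FAULT, frames=[6,3,4,-]
Step 3: ref 1 -> FAULT, frames=[6,3,4,1]
Step 4: ref 6 -> HIT, frames=[6,3,4,1]
Step 5: ref 1 -> HIT, frames=[6,3,4,1]
Step 6: ref 3 -> HIT, frames=[6,3,4,1]
Step 7: ref 4 -> HIT, frames=[6,3,4,1]
Step 8: ref 3 -> HIT, frames=[6,3,4,1]
Step 9: ref 1 -> HIT, frames=[6,3,4,1]
Step 10: ref 6 -> HIT, frames=[6,3,4,1]
Step 11: ref 2 -> FAULT, evict 1, frames=[6,3,4,2]
Step 12: ref 3 -> HIT, frames=[6,3,4,2]
Step 13: ref 5 -> FAULT, evict 2, frames=[6,3,4,5]
At step 13: evicted page 2

Answer: 2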